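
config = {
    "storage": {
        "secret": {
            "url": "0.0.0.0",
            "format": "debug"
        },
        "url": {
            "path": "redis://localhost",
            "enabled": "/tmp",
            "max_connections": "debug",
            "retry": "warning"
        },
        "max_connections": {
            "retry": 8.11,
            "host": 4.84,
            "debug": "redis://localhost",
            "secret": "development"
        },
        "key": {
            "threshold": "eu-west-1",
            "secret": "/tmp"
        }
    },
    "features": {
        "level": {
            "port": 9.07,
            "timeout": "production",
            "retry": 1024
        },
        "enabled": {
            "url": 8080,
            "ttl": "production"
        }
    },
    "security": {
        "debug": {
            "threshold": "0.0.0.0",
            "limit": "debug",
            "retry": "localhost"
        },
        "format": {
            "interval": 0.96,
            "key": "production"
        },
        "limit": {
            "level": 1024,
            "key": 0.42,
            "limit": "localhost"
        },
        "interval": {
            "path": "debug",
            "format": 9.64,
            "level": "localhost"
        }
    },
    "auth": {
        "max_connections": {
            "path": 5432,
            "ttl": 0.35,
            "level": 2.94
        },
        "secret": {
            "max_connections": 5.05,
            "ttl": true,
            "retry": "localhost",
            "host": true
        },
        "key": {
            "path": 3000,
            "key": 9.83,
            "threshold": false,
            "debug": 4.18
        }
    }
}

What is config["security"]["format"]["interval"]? 0.96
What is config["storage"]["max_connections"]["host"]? 4.84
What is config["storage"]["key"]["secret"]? "/tmp"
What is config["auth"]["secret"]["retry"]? "localhost"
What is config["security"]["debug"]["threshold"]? "0.0.0.0"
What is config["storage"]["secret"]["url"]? "0.0.0.0"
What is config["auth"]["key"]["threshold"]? False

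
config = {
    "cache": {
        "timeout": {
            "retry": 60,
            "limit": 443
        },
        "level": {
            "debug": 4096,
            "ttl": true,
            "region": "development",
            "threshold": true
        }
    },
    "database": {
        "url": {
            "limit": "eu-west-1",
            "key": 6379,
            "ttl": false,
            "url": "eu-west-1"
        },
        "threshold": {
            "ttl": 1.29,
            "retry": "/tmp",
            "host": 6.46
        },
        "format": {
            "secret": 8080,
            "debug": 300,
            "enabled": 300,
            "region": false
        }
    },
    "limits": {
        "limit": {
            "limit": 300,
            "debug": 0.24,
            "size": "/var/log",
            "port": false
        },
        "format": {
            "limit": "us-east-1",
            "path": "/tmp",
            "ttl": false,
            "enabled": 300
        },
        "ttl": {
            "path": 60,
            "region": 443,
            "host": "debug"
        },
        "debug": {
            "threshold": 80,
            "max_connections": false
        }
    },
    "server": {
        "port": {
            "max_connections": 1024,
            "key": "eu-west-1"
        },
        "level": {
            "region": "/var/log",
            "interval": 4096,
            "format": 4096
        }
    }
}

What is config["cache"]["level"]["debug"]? 4096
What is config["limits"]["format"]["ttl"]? False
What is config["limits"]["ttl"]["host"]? "debug"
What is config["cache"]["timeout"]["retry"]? 60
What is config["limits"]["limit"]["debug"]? 0.24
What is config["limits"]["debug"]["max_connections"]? False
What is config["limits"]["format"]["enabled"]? 300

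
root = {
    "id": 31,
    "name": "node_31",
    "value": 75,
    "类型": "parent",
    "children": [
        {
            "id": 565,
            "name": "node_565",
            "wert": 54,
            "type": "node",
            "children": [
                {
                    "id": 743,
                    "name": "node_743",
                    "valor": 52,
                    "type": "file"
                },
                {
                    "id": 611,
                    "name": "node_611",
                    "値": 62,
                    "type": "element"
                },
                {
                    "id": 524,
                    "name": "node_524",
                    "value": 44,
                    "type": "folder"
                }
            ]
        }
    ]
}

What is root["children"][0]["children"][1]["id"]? 611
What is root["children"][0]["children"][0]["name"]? "node_743"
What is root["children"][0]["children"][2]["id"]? 524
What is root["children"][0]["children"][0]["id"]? 743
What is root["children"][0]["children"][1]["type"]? "element"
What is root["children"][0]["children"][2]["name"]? "node_524"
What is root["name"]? "node_31"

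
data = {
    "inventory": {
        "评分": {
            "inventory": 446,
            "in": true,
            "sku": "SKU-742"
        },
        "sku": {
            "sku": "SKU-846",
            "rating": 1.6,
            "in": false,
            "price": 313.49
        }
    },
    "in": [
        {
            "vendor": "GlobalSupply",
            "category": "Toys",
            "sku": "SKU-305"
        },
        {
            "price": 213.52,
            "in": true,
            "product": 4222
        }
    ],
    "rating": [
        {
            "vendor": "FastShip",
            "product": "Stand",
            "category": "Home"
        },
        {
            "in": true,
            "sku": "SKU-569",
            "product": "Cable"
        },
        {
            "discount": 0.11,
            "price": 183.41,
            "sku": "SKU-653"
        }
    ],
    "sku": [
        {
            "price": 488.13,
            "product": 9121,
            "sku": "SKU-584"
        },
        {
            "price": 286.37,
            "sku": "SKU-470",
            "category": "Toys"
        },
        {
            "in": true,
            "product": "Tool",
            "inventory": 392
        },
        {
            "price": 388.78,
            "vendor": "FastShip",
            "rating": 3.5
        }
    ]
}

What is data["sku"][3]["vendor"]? "FastShip"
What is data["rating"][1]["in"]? True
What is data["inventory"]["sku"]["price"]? 313.49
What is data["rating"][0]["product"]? "Stand"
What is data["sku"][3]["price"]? 388.78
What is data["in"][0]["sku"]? "SKU-305"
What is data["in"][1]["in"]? True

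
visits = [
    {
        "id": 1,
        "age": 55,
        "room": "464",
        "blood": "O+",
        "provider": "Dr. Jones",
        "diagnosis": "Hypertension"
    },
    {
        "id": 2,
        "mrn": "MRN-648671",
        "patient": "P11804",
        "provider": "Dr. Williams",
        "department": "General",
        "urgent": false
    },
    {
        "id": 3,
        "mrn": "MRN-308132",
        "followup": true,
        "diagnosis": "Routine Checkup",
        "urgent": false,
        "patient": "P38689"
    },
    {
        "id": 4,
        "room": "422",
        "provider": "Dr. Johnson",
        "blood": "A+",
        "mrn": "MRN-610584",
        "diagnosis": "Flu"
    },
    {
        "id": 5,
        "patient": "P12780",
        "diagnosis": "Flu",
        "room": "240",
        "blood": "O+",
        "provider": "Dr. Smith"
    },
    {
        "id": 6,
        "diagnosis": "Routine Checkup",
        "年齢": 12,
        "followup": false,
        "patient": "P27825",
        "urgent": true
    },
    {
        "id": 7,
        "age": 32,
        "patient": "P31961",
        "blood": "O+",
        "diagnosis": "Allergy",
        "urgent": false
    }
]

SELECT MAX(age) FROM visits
55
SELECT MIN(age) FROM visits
32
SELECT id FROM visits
[1, 2, 3, 4, 5, 6, 7]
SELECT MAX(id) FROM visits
7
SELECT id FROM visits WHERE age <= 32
[7]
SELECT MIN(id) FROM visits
1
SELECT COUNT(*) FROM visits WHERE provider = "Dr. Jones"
1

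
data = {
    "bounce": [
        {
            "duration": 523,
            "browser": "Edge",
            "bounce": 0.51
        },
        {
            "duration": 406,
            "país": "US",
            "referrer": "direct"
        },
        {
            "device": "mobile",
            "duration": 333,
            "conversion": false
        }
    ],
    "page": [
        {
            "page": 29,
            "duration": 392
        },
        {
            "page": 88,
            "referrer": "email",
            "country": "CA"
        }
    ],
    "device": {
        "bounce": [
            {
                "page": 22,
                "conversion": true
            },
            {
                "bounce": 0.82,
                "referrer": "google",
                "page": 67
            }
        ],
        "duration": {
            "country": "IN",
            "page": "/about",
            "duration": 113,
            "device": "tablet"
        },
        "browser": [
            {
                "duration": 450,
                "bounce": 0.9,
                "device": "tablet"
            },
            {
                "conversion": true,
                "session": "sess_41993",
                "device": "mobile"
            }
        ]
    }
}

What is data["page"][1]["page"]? 88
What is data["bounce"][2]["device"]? "mobile"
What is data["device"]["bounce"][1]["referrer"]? "google"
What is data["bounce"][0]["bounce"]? 0.51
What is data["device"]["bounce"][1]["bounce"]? 0.82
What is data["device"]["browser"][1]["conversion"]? True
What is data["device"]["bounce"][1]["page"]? 67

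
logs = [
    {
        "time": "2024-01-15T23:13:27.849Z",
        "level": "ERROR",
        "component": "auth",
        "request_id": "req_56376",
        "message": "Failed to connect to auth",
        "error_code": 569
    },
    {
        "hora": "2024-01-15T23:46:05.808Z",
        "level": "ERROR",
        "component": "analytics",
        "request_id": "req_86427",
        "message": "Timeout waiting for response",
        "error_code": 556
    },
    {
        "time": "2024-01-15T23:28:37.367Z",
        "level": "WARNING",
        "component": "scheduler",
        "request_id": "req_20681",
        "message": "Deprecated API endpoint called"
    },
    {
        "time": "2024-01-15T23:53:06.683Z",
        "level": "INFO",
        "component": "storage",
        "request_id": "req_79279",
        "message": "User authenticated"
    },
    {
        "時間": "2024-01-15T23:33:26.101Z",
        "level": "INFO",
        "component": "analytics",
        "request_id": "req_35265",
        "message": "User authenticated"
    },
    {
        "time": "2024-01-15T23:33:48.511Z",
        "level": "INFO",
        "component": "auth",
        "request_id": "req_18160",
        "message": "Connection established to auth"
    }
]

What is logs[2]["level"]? "WARNING"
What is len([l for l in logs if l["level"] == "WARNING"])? 1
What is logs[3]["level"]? "INFO"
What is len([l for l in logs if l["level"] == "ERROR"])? 2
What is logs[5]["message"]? "Connection established to auth"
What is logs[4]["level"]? "INFO"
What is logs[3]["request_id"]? "req_79279"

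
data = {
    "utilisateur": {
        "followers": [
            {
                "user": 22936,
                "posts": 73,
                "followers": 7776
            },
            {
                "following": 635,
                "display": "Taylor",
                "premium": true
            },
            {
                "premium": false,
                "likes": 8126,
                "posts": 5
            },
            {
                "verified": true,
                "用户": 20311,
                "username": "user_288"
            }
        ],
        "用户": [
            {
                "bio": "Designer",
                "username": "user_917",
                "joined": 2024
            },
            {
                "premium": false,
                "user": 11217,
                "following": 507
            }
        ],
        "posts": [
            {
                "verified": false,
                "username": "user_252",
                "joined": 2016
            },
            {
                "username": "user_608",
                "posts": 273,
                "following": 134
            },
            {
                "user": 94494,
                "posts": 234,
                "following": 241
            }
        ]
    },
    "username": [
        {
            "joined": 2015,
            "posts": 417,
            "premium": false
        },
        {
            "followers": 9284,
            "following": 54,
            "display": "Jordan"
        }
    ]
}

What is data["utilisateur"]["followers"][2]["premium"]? False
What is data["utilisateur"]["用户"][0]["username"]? "user_917"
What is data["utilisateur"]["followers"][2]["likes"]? 8126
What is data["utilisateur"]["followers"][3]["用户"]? 20311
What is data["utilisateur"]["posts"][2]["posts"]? 234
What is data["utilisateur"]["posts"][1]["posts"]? 273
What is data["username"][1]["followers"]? 9284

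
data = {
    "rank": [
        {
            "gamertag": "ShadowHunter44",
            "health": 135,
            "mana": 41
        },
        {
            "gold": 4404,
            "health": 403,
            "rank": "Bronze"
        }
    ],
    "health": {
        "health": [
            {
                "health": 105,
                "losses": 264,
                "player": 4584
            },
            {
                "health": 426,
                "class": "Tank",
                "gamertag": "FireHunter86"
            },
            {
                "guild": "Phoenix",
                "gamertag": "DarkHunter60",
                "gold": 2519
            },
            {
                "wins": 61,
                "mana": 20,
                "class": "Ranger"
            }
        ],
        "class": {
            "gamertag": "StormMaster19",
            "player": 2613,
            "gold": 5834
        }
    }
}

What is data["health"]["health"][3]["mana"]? 20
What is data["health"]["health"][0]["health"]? 105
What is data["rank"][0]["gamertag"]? "ShadowHunter44"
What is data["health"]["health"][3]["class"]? "Ranger"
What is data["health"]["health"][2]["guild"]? "Phoenix"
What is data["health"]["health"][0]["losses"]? 264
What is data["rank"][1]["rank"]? "Bronze"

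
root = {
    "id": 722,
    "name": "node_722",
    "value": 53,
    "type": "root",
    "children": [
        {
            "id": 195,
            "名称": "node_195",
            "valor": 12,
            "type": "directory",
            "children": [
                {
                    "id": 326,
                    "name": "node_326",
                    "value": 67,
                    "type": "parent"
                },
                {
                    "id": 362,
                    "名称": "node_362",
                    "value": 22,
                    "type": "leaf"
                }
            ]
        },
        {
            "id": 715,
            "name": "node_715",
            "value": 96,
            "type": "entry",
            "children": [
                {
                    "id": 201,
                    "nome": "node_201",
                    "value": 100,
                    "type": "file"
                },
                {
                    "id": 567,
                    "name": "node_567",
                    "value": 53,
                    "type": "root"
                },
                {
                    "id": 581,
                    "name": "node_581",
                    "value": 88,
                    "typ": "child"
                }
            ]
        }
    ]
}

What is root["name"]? "node_722"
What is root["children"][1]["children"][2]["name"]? "node_581"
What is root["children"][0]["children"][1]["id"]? 362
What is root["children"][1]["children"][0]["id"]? 201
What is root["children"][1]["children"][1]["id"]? 567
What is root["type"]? "root"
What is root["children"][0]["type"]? "directory"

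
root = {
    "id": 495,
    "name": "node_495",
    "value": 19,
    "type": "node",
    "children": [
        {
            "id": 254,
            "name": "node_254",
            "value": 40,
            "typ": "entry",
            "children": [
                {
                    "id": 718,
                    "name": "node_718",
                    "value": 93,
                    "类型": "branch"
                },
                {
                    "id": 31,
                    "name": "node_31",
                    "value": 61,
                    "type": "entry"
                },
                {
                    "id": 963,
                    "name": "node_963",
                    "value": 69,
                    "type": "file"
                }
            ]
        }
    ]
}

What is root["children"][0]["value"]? 40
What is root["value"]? 19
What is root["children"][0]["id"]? 254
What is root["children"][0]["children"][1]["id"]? 31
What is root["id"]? 495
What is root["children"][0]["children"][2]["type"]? "file"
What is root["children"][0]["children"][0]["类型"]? "branch"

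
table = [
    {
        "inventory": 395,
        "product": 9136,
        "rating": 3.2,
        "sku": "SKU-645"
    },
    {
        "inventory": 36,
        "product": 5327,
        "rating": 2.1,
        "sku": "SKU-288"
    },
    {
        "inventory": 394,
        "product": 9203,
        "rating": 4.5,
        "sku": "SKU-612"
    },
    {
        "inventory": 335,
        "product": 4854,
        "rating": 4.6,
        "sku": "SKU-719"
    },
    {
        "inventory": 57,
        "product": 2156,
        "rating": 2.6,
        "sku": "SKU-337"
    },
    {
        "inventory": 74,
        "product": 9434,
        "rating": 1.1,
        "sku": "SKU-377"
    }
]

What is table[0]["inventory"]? 395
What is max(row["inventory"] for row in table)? 395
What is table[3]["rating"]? 4.6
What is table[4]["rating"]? 2.6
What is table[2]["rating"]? 4.5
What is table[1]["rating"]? 2.1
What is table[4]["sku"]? "SKU-337"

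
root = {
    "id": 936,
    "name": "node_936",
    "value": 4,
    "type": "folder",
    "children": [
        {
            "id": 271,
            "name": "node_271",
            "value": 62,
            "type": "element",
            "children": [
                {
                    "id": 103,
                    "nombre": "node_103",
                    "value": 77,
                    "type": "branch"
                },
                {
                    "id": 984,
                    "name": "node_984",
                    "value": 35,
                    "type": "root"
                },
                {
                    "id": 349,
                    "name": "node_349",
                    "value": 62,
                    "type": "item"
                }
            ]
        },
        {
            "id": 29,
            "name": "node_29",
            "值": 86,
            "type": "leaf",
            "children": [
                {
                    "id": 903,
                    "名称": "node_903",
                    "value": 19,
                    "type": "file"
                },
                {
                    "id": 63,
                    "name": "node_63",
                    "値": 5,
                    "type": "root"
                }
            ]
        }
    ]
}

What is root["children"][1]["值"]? 86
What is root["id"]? 936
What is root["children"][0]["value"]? 62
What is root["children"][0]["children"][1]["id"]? 984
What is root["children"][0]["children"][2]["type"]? "item"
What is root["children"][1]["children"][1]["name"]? "node_63"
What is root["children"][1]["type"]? "leaf"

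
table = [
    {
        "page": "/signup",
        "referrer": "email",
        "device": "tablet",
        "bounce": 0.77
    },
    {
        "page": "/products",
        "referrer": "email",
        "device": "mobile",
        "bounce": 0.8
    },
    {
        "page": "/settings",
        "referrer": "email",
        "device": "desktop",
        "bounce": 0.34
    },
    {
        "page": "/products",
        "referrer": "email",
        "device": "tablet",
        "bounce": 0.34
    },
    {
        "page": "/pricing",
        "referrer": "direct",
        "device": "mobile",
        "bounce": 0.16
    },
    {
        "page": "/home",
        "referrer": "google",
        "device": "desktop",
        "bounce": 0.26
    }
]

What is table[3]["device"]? "tablet"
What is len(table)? 6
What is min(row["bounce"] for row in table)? 0.16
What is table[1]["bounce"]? 0.8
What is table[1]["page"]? "/products"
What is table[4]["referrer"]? "direct"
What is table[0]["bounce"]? 0.77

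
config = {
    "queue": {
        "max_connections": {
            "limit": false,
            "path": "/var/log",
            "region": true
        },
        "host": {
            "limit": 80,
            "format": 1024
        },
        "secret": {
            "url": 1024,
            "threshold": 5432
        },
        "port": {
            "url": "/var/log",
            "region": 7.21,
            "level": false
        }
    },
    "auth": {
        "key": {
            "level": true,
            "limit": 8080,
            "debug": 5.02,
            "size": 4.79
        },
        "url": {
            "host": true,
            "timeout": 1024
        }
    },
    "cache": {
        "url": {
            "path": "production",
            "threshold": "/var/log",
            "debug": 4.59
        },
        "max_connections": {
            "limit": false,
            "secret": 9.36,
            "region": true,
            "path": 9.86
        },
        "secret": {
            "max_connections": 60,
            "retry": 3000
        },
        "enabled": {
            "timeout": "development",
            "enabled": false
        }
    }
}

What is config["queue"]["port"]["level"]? False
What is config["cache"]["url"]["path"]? "production"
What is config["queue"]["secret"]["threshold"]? 5432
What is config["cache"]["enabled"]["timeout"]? "development"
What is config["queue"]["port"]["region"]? 7.21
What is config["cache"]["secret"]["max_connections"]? 60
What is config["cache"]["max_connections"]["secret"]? 9.36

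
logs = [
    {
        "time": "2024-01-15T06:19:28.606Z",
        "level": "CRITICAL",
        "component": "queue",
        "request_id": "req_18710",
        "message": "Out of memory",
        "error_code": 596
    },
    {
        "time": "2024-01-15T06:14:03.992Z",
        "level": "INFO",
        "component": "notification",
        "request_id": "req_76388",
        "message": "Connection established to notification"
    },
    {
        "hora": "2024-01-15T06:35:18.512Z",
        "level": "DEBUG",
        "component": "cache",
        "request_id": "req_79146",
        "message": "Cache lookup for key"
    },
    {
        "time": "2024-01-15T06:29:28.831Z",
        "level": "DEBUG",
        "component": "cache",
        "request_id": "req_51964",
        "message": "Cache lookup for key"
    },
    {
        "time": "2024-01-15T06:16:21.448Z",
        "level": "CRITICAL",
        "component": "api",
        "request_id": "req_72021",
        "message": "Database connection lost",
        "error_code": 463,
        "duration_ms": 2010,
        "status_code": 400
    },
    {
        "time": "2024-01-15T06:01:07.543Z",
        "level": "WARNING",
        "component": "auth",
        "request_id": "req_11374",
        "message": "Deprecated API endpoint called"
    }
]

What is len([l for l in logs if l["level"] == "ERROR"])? 0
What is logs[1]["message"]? "Connection established to notification"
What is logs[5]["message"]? "Deprecated API endpoint called"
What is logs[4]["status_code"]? 400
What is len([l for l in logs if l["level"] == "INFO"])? 1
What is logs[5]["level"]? "WARNING"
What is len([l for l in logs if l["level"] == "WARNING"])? 1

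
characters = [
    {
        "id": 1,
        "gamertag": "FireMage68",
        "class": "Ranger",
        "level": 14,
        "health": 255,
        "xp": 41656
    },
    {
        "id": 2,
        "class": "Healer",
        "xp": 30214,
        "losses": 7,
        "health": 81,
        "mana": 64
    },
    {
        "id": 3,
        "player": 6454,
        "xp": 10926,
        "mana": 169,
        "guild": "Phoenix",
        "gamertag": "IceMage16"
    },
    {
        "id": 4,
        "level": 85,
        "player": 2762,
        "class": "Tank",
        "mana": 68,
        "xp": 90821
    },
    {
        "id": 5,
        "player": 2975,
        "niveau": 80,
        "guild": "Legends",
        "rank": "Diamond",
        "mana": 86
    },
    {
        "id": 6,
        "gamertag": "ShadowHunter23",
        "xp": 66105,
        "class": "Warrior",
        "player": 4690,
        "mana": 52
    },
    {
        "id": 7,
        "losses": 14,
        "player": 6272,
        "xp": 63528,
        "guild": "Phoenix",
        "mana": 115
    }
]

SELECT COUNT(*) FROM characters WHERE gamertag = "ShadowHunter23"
1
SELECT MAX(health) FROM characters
255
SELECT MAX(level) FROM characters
85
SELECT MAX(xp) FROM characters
90821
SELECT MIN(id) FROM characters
1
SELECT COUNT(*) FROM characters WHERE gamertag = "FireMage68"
1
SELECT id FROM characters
[1, 2, 3, 4, 5, 6, 7]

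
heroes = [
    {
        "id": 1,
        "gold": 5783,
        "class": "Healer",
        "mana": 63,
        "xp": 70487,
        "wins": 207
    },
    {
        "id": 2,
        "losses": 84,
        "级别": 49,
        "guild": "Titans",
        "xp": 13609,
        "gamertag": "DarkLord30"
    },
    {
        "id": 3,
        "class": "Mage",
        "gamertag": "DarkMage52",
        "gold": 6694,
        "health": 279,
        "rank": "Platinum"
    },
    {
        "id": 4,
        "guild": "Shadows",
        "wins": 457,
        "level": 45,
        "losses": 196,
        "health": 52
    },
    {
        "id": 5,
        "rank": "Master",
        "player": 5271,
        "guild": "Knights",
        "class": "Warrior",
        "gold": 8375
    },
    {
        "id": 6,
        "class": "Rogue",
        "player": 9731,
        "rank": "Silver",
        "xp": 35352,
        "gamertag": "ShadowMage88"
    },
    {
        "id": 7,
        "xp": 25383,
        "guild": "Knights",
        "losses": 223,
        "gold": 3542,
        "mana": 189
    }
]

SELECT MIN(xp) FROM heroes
13609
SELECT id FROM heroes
[1, 2, 3, 4, 5, 6, 7]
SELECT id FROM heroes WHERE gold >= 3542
[1, 3, 5, 7]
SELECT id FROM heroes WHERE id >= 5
[5, 6, 7]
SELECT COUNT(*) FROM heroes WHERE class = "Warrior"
1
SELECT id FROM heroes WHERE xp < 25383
[2]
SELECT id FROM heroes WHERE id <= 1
[1]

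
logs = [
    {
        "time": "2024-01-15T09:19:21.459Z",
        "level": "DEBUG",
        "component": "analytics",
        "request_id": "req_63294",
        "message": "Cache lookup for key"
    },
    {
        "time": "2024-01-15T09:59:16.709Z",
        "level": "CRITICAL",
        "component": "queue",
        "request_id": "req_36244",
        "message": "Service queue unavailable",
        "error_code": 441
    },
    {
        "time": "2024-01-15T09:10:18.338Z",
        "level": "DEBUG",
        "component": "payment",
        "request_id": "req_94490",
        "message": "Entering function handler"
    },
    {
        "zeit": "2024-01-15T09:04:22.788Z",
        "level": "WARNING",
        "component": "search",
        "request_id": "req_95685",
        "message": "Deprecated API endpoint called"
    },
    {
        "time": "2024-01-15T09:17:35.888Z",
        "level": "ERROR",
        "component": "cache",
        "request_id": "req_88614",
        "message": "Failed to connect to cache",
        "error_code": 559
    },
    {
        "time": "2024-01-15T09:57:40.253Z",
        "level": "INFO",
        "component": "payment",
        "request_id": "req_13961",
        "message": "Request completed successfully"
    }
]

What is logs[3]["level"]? "WARNING"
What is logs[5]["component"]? "payment"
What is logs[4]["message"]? "Failed to connect to cache"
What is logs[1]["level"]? "CRITICAL"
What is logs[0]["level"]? "DEBUG"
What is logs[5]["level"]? "INFO"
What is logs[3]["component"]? "search"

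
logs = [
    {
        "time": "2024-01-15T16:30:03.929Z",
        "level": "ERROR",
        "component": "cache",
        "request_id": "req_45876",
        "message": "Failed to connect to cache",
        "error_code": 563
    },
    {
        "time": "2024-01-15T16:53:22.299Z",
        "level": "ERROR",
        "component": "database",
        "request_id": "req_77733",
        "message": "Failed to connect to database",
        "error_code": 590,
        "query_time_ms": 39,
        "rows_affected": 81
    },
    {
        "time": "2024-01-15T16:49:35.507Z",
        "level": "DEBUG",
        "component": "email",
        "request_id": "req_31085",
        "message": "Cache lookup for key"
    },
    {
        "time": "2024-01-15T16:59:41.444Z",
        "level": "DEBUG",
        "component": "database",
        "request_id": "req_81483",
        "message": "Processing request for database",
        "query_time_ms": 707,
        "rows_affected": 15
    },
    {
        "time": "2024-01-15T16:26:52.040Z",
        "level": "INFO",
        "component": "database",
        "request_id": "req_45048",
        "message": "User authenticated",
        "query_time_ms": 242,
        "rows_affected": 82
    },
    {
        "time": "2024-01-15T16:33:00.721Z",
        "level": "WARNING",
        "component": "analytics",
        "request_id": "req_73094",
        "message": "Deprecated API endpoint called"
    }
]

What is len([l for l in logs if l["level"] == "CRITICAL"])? 0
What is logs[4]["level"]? "INFO"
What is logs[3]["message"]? "Processing request for database"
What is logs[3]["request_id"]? "req_81483"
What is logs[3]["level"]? "DEBUG"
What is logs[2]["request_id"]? "req_31085"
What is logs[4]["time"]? "2024-01-15T16:26:52.040Z"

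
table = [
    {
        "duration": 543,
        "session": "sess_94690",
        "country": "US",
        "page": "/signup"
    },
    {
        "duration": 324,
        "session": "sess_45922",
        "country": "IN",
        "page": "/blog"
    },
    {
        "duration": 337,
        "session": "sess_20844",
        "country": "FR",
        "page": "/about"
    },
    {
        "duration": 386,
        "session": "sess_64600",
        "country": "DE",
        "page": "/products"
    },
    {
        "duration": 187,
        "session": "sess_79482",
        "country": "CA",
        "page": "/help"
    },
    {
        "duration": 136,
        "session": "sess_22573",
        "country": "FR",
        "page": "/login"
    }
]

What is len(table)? 6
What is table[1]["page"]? "/blog"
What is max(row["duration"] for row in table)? 543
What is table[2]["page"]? "/about"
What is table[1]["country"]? "IN"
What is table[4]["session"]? "sess_79482"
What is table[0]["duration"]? 543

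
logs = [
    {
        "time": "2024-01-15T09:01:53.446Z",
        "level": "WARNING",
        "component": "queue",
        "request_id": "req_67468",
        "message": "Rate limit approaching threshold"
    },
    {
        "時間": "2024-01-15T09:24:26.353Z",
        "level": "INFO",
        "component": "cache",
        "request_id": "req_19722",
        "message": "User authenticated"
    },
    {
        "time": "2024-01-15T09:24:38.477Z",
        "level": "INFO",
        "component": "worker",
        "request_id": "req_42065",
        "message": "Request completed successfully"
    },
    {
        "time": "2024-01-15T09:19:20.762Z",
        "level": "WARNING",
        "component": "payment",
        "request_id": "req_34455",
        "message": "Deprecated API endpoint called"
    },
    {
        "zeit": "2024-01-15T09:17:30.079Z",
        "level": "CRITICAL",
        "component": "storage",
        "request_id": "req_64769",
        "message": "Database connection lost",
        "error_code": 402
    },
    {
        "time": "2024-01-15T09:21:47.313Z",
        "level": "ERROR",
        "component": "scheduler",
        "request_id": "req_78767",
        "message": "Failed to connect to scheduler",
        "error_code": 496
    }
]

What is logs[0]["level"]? "WARNING"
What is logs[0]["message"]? "Rate limit approaching threshold"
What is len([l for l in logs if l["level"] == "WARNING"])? 2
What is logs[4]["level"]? "CRITICAL"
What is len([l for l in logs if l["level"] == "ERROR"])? 1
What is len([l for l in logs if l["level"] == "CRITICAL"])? 1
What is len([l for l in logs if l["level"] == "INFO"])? 2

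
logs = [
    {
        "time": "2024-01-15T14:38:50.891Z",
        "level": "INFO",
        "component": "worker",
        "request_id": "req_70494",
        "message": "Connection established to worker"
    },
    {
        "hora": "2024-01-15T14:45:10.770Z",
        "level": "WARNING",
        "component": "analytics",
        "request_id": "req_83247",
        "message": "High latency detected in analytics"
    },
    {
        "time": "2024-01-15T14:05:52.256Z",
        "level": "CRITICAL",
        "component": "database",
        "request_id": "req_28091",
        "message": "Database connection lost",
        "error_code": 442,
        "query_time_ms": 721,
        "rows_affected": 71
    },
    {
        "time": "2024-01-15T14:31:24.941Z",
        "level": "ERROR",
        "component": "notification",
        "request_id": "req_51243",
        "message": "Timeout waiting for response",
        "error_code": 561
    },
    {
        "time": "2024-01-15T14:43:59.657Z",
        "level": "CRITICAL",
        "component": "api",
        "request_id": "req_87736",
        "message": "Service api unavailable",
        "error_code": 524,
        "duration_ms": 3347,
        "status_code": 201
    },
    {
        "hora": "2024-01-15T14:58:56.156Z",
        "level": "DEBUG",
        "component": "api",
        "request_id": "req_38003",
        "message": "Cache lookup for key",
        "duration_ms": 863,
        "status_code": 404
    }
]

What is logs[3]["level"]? "ERROR"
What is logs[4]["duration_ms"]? 3347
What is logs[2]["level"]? "CRITICAL"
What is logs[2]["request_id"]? "req_28091"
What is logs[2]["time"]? "2024-01-15T14:05:52.256Z"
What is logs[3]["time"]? "2024-01-15T14:31:24.941Z"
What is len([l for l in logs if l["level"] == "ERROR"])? 1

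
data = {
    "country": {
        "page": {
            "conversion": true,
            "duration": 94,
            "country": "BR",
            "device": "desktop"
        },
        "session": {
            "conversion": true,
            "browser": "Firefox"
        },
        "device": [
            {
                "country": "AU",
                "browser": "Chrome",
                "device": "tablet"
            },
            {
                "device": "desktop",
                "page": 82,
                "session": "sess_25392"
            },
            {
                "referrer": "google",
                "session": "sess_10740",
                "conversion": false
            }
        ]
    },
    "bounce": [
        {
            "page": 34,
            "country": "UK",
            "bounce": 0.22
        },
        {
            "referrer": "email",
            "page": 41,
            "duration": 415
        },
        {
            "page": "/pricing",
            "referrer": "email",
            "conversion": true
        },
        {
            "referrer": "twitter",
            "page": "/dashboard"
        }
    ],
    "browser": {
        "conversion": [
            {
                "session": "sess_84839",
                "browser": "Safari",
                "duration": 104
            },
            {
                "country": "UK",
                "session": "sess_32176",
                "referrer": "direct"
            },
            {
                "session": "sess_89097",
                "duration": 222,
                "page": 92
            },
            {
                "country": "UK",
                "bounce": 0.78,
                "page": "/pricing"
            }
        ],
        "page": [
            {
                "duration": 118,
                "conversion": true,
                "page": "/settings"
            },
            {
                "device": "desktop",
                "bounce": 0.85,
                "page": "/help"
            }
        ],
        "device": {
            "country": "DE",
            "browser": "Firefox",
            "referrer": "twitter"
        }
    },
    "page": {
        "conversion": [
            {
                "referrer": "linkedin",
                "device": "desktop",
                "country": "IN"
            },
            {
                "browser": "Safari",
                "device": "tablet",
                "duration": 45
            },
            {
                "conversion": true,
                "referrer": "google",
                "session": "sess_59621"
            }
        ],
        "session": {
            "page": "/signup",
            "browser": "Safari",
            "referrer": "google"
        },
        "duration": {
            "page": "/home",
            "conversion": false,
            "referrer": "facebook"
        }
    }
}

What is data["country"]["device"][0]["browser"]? "Chrome"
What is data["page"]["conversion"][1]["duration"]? 45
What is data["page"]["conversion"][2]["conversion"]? True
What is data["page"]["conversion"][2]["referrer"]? "google"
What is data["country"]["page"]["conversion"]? True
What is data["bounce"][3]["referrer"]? "twitter"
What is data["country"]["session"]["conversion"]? True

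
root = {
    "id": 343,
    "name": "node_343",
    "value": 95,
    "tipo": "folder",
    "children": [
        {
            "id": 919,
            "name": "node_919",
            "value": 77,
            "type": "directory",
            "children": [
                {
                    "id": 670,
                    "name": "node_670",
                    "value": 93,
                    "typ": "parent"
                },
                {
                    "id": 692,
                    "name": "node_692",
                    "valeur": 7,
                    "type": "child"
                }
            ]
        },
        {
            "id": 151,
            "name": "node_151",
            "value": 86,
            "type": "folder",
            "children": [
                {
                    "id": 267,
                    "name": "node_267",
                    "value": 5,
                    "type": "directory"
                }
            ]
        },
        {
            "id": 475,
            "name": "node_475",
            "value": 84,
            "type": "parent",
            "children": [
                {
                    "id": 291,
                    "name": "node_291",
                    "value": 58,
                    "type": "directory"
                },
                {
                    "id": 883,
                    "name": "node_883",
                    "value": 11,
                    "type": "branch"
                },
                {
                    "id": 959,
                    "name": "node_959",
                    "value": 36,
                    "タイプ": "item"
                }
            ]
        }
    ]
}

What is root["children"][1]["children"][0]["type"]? "directory"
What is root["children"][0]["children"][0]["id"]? 670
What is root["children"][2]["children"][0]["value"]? 58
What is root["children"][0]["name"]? "node_919"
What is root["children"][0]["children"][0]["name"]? "node_670"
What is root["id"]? 343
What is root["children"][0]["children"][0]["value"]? 93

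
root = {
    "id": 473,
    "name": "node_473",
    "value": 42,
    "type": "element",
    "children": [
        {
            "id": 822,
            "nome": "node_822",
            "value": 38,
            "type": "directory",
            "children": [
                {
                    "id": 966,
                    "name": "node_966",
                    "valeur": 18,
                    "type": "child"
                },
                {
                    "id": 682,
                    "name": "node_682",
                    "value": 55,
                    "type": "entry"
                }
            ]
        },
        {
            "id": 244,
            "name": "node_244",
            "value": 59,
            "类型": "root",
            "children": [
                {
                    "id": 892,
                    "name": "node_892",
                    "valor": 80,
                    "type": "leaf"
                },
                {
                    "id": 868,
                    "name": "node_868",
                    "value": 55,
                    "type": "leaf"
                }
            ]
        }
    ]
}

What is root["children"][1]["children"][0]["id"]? 892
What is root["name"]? "node_473"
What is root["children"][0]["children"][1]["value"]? 55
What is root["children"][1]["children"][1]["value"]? 55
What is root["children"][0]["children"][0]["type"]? "child"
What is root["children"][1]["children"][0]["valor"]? 80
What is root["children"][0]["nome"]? "node_822"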